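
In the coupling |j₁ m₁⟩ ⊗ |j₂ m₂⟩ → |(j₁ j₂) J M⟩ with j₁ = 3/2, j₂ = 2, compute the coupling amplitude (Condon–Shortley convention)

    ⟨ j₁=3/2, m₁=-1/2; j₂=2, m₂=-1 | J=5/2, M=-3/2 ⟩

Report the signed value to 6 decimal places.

√[6·1!2!3!/7! · 1!2!1!3!1!4!] = √(144/35)
  +(−1)^0/∏(0,1,2,1,0,2)! = 1/4  (running 1/4)
  +(−1)^1/∏(1,0,1,0,1,3)! = -1/6  (running 1/12)
⟨..|..⟩ = √(144/35)·(1/12) = +0.169031

+0.169031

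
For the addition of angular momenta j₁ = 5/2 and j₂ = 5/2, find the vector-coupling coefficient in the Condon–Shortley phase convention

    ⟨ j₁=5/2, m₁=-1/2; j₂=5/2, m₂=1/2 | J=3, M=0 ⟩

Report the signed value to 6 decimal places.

−√(4/45) = -0.298142

j₁+j₂−J=2  J+j₁−j₂=3  J−j₁+j₂=3  j₁+j₂+J+1=9
(j₁±m₁, j₂±m₂, J±M) = (2,3,3,2,3,3)
P² = 36/5
sum k=0..2:
  [0] +1/72 = 1/72
  [1] −1/4 = -1/4
  [2] +1/8 = 1/8
S = -1/9
C² = P²·S² = 4/45 ; C = -0.298142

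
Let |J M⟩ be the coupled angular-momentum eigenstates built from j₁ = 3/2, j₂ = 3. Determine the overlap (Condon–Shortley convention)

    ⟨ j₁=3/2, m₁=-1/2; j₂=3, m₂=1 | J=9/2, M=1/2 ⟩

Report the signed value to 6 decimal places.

+√(5/14) ≈ +0.597614

j₁+j₂−J=0  J+j₁−j₂=3  J−j₁+j₂=6  j₁+j₂+J+1=10
(j₁±m₁, j₂±m₂, J±M) = (1,2,4,2,5,4)
P² = 23040/7
sum k=0..0:
  [0] +1/96 = 1/96
S = 1/96
C² = P²·S² = 5/14 ; C = +0.597614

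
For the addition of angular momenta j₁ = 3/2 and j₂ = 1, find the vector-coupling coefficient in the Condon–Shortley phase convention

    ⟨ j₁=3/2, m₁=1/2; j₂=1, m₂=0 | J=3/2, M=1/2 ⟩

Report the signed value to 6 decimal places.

√[4·1!2!1!/5! · 2!1!1!1!2!1!] = √(4/15)
  +(−1)^0/∏(0,1,1,1,1,0)! = 1  (running 1)
  +(−1)^1/∏(1,0,0,0,2,1)! = -1/2  (running 1/2)
⟨..|..⟩ = √(4/15)·(1/2) = +0.258199

+√(1/15) ≈ +0.258199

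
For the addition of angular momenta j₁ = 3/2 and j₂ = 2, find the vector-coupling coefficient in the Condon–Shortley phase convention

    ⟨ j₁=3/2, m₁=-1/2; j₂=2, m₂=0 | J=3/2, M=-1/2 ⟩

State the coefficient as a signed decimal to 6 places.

√[4·2!1!2!/6! · 1!2!2!2!1!2!] = √(16/45)
  +(−1)^1/∏(1,1,1,1,0,1)! = -1  (running -1)
  +(−1)^2/∏(2,0,0,0,1,2)! = 1/4  (running -3/4)
⟨..|..⟩ = √(16/45)·(-3/4) = -0.447214

-0.447214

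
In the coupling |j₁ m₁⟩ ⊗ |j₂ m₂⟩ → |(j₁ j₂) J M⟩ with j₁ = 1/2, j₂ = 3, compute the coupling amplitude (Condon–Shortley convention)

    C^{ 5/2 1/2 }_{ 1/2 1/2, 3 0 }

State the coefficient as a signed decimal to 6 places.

+0.654654

√[6·1!0!5!/7! · 1!0!3!3!3!2!] = √(432/7)
  +(−1)^0/∏(0,1,0,3,0,2)! = 1/12  (running 1/12)
⟨..|..⟩ = √(432/7)·(1/12) = +0.654654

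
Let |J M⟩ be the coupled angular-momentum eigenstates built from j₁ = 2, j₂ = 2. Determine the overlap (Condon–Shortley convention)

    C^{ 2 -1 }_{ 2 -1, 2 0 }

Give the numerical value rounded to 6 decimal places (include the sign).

−√(1/14) ≈ -0.267261

j₁+j₂−J=2  J+j₁−j₂=2  J−j₁+j₂=2  j₁+j₂+J+1=7
(j₁±m₁, j₂±m₂, J±M) = (1,3,2,2,1,3)
P² = 8/7
sum k=1..2:
  [1] −1/2 = -1/2
  [2] +1/4 = 1/4
S = -1/4
C² = P²·S² = 1/14 ; C = -0.267261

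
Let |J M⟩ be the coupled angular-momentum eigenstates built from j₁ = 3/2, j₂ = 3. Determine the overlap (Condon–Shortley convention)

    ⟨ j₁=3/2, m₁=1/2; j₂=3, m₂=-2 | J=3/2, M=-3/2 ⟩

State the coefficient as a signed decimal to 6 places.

triangle: 3!*0!*3!/7! = 36/5040
(j±m)!: 2!*1!*1!*5!*0!*3! = 1440
prefactor² = (2J+1)*Δ*N² = 288/7
  k=1: −1/(1!*2!*0!*0!*0!*3!) = -1/12
Σ = -1/12  ⇒  CG² = 288/7*(-1/12)² = 2/7
CG = −√(2/7) = -0.534522

-0.534522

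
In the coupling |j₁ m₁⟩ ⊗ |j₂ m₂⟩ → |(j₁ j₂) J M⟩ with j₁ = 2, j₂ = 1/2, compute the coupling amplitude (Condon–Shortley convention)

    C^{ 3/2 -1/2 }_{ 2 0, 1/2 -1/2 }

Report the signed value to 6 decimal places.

j₁+j₂−J=1  J+j₁−j₂=3  J−j₁+j₂=0  j₁+j₂+J+1=5
(j₁±m₁, j₂±m₂, J±M) = (2,2,0,1,1,2)
P² = 8/5
sum k=0..0:
  [0] +1/2 = 1/2
S = 1/2
C² = P²·S² = 2/5 ; C = +0.632456

+0.632456  (= +√(2/5))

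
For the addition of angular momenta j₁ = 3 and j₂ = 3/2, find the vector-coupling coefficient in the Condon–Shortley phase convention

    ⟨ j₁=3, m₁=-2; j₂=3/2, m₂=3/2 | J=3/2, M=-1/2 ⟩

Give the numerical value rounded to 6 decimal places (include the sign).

−√(2/7) = -0.534522

√[4·3!3!0!/7! · 1!5!3!0!1!2!] = √(288/7)
  +(−1)^3/∏(3,0,2,0,1,0)! = -1/12  (running -1/12)
⟨..|..⟩ = √(288/7)·(-1/12) = -0.534522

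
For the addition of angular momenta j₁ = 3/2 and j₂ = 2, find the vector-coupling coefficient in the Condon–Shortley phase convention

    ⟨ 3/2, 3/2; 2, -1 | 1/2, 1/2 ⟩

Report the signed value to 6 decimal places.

+√(1/10) = +0.316228

triangle: 3!*0!*1!/5! = 6/120
(j±m)!: 3!*0!*1!*3!*1!*0! = 36
prefactor² = (2J+1)*Δ*N² = 18/5
  k=0: +1/(0!*3!*0!*1!*0!*0!) = 1/6
Σ = 1/6  ⇒  CG² = 18/5*1/6² = 1/10
CG = +√(1/10) = +0.316228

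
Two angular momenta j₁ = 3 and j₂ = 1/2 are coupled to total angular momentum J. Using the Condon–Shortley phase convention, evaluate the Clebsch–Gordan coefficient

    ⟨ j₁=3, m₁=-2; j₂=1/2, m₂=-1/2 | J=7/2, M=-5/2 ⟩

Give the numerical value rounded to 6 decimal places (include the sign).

+0.925820  (= +√(6/7))

√[8·0!6!1!/8! · 1!5!0!1!1!6!] = √(86400/7)
  +(−1)^0/∏(0,0,5,0,1,1)! = 1/120  (running 1/120)
⟨..|..⟩ = √(86400/7)·(1/120) = +0.925820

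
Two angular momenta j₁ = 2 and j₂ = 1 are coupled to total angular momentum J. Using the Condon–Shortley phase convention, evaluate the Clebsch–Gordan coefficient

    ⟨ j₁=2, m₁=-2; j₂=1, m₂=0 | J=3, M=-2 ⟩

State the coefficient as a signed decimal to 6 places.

+√(1/3) ≈ +0.577350

j₁+j₂−J=0  J+j₁−j₂=4  J−j₁+j₂=2  j₁+j₂+J+1=7
(j₁±m₁, j₂±m₂, J±M) = (0,4,1,1,1,5)
P² = 192
sum k=0..0:
  [0] +1/24 = 1/24
S = 1/24
C² = P²·S² = 1/3 ; C = +0.577350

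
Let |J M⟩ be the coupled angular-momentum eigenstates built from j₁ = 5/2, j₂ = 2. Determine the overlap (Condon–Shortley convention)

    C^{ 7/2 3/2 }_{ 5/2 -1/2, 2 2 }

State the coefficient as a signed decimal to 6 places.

√[8·1!4!3!/9! · 2!3!4!0!5!2!] = √(1536/7)
  +(−1)^1/∏(1,0,2,3,2,0)! = -1/24  (running -1/24)
⟨..|..⟩ = √(1536/7)·(-1/24) = -0.617213

−√(8/21) = -0.617213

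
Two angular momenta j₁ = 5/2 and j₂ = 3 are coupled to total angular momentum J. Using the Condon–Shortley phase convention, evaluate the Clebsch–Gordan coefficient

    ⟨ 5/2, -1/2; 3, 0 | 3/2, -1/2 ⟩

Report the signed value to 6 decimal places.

j₁+j₂−J=4  J+j₁−j₂=1  J−j₁+j₂=2  j₁+j₂+J+1=8
(j₁±m₁, j₂±m₂, J±M) = (2,3,3,3,1,2)
P² = 144/35
sum k=2..3:
  [2] +1/4 = 1/4
  [3] −1/12 = -1/12
S = 1/6
C² = P²·S² = 4/35 ; C = +0.338062

+√(4/35) = +0.338062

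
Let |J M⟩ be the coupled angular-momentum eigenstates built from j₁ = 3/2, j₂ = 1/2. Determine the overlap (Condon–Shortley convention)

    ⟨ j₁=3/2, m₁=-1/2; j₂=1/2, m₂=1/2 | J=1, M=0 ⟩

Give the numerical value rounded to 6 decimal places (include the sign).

-0.707107  (= −√(1/2))

√[3·1!2!0!/4! · 1!2!1!0!1!1!] = √(1/2)
  +(−1)^1/∏(1,0,1,0,1,0)! = -1  (running -1)
⟨..|..⟩ = √(1/2)·(-1) = -0.707107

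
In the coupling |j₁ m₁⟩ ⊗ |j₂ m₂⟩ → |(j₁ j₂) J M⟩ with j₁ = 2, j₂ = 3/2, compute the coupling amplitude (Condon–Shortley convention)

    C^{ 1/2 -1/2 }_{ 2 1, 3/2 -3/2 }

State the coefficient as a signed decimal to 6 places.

+√(1/10) ≈ +0.316228

j₁+j₂−J=3  J+j₁−j₂=1  J−j₁+j₂=0  j₁+j₂+J+1=5
(j₁±m₁, j₂±m₂, J±M) = (3,1,0,3,0,1)
P² = 18/5
sum k=0..0:
  [0] +1/6 = 1/6
S = 1/6
C² = P²·S² = 1/10 ; C = +0.316228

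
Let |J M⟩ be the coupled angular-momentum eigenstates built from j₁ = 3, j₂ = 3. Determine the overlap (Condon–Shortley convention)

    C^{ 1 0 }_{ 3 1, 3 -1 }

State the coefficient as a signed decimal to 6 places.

+√(1/28) ≈ +0.188982

√[3·5!1!1!/8! · 4!2!2!4!1!1!] = √(144/7)
  +(−1)^1/∏(1,4,1,1,0,0)! = -1/24  (running -1/24)
  +(−1)^2/∏(2,3,0,0,1,1)! = 1/12  (running 1/24)
⟨..|..⟩ = √(144/7)·(1/24) = +0.188982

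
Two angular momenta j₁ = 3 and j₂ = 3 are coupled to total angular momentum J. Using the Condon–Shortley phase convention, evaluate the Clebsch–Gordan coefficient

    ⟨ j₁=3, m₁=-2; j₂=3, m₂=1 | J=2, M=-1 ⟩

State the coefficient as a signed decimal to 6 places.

-0.422577

√[5·4!2!2!/9! · 1!5!4!2!1!3!] = √(320/7)
  +(−1)^3/∏(3,1,2,1,0,1)! = -1/12  (running -1/12)
  +(−1)^4/∏(4,0,1,0,1,2)! = 1/48  (running -1/16)
⟨..|..⟩ = √(320/7)·(-1/16) = -0.422577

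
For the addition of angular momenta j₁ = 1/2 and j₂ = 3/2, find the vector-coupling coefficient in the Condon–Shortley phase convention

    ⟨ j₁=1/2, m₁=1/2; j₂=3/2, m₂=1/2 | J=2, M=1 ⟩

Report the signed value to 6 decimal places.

triangle: 0!×1!×3!/5! = 6/120
(j±m)!: 1!×0!×2!×1!×3!×1! = 12
prefactor² = (2J+1)×Δ×N² = 3
  k=0: +1/(0!×0!×0!×2!×1!×1!) = 1/2
Σ = 1/2  ⇒  CG² = 3×1/2² = 3/4
CG = +√(3/4) = +0.866025

+0.866025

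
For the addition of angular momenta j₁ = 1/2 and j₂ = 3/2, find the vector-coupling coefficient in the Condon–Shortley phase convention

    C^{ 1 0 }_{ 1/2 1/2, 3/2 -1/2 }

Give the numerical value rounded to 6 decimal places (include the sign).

√[3·1!0!2!/4! · 1!0!1!2!1!1!] = √(1/2)
  +(−1)^0/∏(0,1,0,1,0,1)! = 1  (running 1)
⟨..|..⟩ = √(1/2)·(1) = +0.707107

+0.707107  (= +√(1/2))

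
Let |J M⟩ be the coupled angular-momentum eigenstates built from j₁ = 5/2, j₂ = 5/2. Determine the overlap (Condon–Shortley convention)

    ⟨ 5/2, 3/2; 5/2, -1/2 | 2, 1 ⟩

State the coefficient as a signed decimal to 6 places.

√[5·3!2!2!/8! · 4!1!2!3!3!1!] = √(36/7)
  +(−1)^0/∏(0,3,1,2,1,0)! = 1/12  (running 1/12)
  +(−1)^1/∏(1,2,0,1,2,1)! = -1/4  (running -1/6)
⟨..|..⟩ = √(36/7)·(-1/6) = -0.377964

−√(1/7) ≈ -0.377964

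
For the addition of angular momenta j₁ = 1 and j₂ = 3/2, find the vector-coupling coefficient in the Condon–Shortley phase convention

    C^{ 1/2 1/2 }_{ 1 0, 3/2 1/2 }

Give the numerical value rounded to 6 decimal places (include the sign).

-0.577350  (= −√(1/3))

triangle: 2!*0!*1!/4! = 2/24
(j±m)!: 1!*1!*2!*1!*1!*0! = 2
prefactor² = (2J+1)*Δ*N² = 1/3
  k=1: −1/(1!*1!*0!*1!*0!*0!) = -1
Σ = -1  ⇒  CG² = 1/3*(-1)² = 1/3
CG = −√(1/3) = -0.577350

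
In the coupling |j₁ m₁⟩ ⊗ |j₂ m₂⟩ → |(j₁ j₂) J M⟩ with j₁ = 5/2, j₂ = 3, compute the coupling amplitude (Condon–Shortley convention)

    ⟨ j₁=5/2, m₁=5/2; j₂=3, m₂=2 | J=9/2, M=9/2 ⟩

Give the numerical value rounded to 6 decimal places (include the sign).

+√(5/11) = +0.674200

√[10·1!4!5!/11! · 5!0!5!1!9!0!] = √(41472000/11)
  +(−1)^0/∏(0,1,0,5,4,0)! = 1/2880  (running 1/2880)
⟨..|..⟩ = √(41472000/11)·(1/2880) = +0.674200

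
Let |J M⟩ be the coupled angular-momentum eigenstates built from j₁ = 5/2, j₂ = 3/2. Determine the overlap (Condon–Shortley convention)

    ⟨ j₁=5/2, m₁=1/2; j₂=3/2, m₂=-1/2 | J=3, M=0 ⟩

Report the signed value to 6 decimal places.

+0.447214

√[7·1!4!2!/8! · 3!2!1!2!3!3!] = √(36/5)
  +(−1)^0/∏(0,1,2,1,2,1)! = 1/4  (running 1/4)
  +(−1)^1/∏(1,0,1,0,3,2)! = -1/12  (running 1/6)
⟨..|..⟩ = √(36/5)·(1/6) = +0.447214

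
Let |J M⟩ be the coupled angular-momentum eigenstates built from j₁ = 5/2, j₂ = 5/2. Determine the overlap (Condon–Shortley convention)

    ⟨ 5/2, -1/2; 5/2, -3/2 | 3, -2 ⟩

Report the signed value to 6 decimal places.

−√(1/12) = -0.288675

j₁+j₂−J=2  J+j₁−j₂=3  J−j₁+j₂=3  j₁+j₂+J+1=9
(j₁±m₁, j₂±m₂, J±M) = (2,3,1,4,1,5)
P² = 48
sum k=0..1:
  [0] +1/24 = 1/24
  [1] −1/12 = -1/12
S = -1/24
C² = P²·S² = 1/12 ; C = -0.288675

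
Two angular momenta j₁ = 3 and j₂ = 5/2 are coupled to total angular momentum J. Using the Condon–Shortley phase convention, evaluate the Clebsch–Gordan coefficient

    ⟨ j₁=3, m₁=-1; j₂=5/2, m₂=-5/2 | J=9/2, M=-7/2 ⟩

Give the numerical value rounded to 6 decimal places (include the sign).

j₁+j₂−J=1  J+j₁−j₂=5  J−j₁+j₂=4  j₁+j₂+J+1=11
(j₁±m₁, j₂±m₂, J±M) = (2,4,0,5,1,8)
P² = 1843200/11
sum k=0..0:
  [0] +1/576 = 1/576
S = 1/576
C² = P²·S² = 50/99 ; C = +0.710669

+0.710669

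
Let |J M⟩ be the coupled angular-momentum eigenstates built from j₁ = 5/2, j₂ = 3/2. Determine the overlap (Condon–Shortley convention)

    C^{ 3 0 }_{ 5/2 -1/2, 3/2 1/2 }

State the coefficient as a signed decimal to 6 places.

j₁+j₂−J=1  J+j₁−j₂=4  J−j₁+j₂=2  j₁+j₂+J+1=8
(j₁±m₁, j₂±m₂, J±M) = (2,3,2,1,3,3)
P² = 36/5
sum k=0..1:
  [0] +1/12 = 1/12
  [1] −1/4 = -1/4
S = -1/6
C² = P²·S² = 1/5 ; C = -0.447214

−√(1/5) = -0.447214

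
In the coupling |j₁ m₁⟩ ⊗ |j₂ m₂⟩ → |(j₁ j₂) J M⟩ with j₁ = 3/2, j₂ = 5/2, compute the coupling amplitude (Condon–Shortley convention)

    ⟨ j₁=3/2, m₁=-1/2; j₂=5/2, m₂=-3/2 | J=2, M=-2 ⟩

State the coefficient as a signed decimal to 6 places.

−√(8/21) = -0.617213

√[5·2!1!3!/7! · 1!2!1!4!0!4!] = √(96/7)
  +(−1)^1/∏(1,1,1,0,0,3)! = -1/6  (running -1/6)
⟨..|..⟩ = √(96/7)·(-1/6) = -0.617213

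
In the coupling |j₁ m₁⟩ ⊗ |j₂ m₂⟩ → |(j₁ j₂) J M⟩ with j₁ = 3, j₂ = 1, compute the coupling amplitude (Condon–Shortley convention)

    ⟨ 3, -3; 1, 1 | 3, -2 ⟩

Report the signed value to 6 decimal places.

-0.500000

triangle: 1!×5!×1!/8! = 120/40320
(j±m)!: 0!×6!×2!×0!×1!×5! = 172800
prefactor² = (2J+1)×Δ×N² = 3600
  k=1: −1/(1!×0!×5!×1!×0!×0!) = -1/120
Σ = -1/120  ⇒  CG² = 3600×(-1/120)² = 1/4
CG = −√(1/4) = -0.500000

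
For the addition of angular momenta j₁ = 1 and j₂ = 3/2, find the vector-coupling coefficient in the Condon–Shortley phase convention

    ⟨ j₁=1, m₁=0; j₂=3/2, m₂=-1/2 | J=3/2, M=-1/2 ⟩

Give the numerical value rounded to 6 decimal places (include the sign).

triangle: 1!*1!*2!/5! = 2/120
(j±m)!: 1!*1!*1!*2!*1!*2! = 4
prefactor² = (2J+1)*Δ*N² = 4/15
  k=0: +1/(0!*1!*1!*1!*0!*1!) = 1
  k=1: −1/(1!*0!*0!*0!*1!*2!) = -1/2
Σ = 1/2  ⇒  CG² = 4/15*1/2² = 1/15
CG = +√(1/15) = +0.258199

+√(1/15) ≈ +0.258199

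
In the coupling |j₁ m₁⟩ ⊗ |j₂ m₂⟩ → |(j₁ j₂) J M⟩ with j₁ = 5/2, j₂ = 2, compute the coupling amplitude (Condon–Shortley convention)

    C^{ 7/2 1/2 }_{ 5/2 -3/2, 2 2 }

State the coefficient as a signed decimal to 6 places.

triangle: 1!×4!×3!/9! = 144/362880
(j±m)!: 1!×4!×4!×0!×4!×3! = 82944
prefactor² = (2J+1)×Δ×N² = 9216/35
  k=1: −1/(1!×0!×3!×3!×1!×0!) = -1/36
Σ = -1/36  ⇒  CG² = 9216/35×(-1/36)² = 64/315
CG = −√(64/315) = -0.450749

−√(64/315) = -0.450749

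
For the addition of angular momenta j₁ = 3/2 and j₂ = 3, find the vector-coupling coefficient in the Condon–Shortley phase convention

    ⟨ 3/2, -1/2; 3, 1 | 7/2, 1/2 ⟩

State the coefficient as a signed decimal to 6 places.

√[8·1!2!5!/9! · 1!2!4!2!4!3!] = √(512/7)
  +(−1)^0/∏(0,1,2,4,0,1)! = 1/48  (running 1/48)
  +(−1)^1/∏(1,0,1,3,1,2)! = -1/12  (running -1/16)
⟨..|..⟩ = √(512/7)·(-1/16) = -0.534522

-0.534522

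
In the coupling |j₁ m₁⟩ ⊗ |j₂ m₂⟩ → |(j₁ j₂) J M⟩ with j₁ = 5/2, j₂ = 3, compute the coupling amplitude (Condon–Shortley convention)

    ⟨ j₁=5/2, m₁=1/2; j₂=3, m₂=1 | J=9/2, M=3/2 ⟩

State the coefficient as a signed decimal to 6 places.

triangle: 1!·4!·5!/11! = 2880/39916800
(j±m)!: 3!·2!·4!·2!·6!·3! = 2488320
prefactor² = (2J+1)·Δ·N² = 138240/77
  k=0: +1/(0!·1!·2!·4!·2!·1!) = 1/96
  k=1: −1/(1!·0!·1!·3!·3!·2!) = -1/72
Σ = -1/288  ⇒  CG² = 138240/77·(-1/288)² = 5/231
CG = −√(5/231) = -0.147122

-0.147122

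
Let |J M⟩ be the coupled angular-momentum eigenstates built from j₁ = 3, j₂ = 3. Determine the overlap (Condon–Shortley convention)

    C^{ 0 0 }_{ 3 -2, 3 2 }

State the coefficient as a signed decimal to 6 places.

-0.377964

j₁+j₂−J=6  J+j₁−j₂=0  J−j₁+j₂=0  j₁+j₂+J+1=7
(j₁±m₁, j₂±m₂, J±M) = (1,5,5,1,0,0)
P² = 14400/7
sum k=5..5:
  [5] −1/120 = -1/120
S = -1/120
C² = P²·S² = 1/7 ; C = -0.377964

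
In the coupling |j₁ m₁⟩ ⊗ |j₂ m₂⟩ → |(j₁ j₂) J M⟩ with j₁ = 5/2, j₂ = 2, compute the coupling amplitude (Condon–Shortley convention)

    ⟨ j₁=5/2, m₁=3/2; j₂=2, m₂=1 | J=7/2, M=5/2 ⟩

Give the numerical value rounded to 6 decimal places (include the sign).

triangle: 1!·4!·3!/9! = 144/362880
(j±m)!: 4!·1!·3!·1!·6!·1! = 103680
prefactor² = (2J+1)·Δ·N² = 2304/7
  k=0: +1/(0!·1!·1!·3!·3!·0!) = 1/36
  k=1: −1/(1!·0!·0!·2!·4!·1!) = -1/48
Σ = 1/144  ⇒  CG² = 2304/7·1/144² = 1/63
CG = +√(1/63) = +0.125988

+√(1/63) = +0.125988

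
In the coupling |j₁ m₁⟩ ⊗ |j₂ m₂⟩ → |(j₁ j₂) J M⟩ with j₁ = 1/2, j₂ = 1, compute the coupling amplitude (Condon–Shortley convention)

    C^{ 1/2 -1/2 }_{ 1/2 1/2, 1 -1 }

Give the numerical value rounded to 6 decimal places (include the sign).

+√(2/3) = +0.816497

triangle: 1!×0!×1!/3! = 1/6
(j±m)!: 1!×0!×0!×2!×0!×1! = 2
prefactor² = (2J+1)×Δ×N² = 2/3
  k=0: +1/(0!×1!×0!×0!×0!×1!) = 1
Σ = 1  ⇒  CG² = 2/3×1² = 2/3
CG = +√(2/3) = +0.816497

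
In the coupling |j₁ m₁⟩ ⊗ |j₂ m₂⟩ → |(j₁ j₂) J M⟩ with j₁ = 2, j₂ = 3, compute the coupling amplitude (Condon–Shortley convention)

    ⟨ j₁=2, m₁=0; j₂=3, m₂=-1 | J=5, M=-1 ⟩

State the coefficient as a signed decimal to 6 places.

triangle: 0!·4!·6!/11! = 17280/39916800
(j±m)!: 2!·2!·2!·4!·4!·6! = 3317760
prefactor² = (2J+1)·Δ·N² = 110592/7
  k=0: +1/(0!·0!·2!·2!·2!·4!) = 1/192
Σ = 1/192  ⇒  CG² = 110592/7·1/192² = 3/7
CG = +√(3/7) = +0.654654

+√(3/7) = +0.654654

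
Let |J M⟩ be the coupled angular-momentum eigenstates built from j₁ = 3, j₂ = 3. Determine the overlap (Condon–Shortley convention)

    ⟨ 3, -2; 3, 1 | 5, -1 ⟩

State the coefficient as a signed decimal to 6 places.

√[11·1!5!5!/12! · 1!5!4!2!4!6!] = √(230400/7)
  +(−1)^0/∏(0,1,5,4,0,1)! = 1/2880  (running 1/2880)
  +(−1)^1/∏(1,0,4,3,1,2)! = -1/288  (running -1/320)
⟨..|..⟩ = √(230400/7)·(-1/320) = -0.566947

−√(9/28) = -0.566947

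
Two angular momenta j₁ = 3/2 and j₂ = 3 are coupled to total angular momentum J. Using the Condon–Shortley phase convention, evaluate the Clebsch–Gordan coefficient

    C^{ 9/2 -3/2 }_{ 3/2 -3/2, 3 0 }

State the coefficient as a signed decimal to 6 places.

+√(5/21) ≈ +0.487950

j₁+j₂−J=0  J+j₁−j₂=3  J−j₁+j₂=6  j₁+j₂+J+1=10
(j₁±m₁, j₂±m₂, J±M) = (0,3,3,3,3,6)
P² = 77760/7
sum k=0..0:
  [0] +1/216 = 1/216
S = 1/216
C² = P²·S² = 5/21 ; C = +0.487950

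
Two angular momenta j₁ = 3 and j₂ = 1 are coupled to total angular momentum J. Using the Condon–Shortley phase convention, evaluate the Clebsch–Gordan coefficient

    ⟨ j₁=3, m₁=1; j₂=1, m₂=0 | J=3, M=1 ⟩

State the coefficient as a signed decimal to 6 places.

+0.288675  (= +√(1/12))

√[7·1!5!1!/8! · 4!2!1!1!4!2!] = √(48)
  +(−1)^0/∏(0,1,2,1,3,0)! = 1/12  (running 1/12)
  +(−1)^1/∏(1,0,1,0,4,1)! = -1/24  (running 1/24)
⟨..|..⟩ = √(48)·(1/24) = +0.288675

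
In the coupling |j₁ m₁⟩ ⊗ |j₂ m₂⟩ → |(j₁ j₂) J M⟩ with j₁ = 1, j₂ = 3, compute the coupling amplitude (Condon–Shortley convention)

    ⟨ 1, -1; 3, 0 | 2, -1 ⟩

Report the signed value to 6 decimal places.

√[5·2!0!4!/7! · 0!2!3!3!1!3!] = √(144/7)
  +(−1)^2/∏(2,0,0,1,0,3)! = 1/12  (running 1/12)
⟨..|..⟩ = √(144/7)·(1/12) = +0.377964

+0.377964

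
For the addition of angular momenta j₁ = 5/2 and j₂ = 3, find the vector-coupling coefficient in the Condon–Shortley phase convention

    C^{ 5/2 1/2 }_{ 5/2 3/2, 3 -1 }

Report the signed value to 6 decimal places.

triangle: 3!*2!*3!/9! = 72/362880
(j±m)!: 4!*1!*2!*4!*3!*2! = 13824
prefactor² = (2J+1)*Δ*N² = 576/35
  k=0: +1/(0!*3!*1!*2!*1!*1!) = 1/12
  k=1: −1/(1!*2!*0!*1!*2!*2!) = -1/8
Σ = -1/24  ⇒  CG² = 576/35*(-1/24)² = 1/35
CG = −√(1/35) = -0.169031

−√(1/35) = -0.169031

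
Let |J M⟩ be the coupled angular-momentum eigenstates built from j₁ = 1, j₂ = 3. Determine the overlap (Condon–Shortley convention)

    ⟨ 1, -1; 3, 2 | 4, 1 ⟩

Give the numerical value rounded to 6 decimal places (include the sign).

+√(3/28) ≈ +0.327327

j₁+j₂−J=0  J+j₁−j₂=2  J−j₁+j₂=6  j₁+j₂+J+1=9
(j₁±m₁, j₂±m₂, J±M) = (0,2,5,1,5,3)
P² = 43200/7
sum k=0..0:
  [0] +1/240 = 1/240
S = 1/240
C² = P²·S² = 3/28 ; C = +0.327327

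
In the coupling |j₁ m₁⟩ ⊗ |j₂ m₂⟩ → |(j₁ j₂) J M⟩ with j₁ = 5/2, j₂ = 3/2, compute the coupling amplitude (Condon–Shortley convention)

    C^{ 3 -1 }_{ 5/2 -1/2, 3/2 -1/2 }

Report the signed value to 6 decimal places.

+0.129099

√[7·1!4!2!/8! · 2!3!1!2!2!4!] = √(48/5)
  +(−1)^0/∏(0,1,3,1,1,1)! = 1/6  (running 1/6)
  +(−1)^1/∏(1,0,2,0,2,2)! = -1/8  (running 1/24)
⟨..|..⟩ = √(48/5)·(1/24) = +0.129099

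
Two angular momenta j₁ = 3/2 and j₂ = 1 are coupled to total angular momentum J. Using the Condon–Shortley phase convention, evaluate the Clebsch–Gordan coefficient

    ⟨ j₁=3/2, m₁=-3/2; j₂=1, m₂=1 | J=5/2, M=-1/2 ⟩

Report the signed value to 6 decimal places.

+0.316228  (= +√(1/10))

j₁+j₂−J=0  J+j₁−j₂=3  J−j₁+j₂=2  j₁+j₂+J+1=6
(j₁±m₁, j₂±m₂, J±M) = (0,3,2,0,2,3)
P² = 72/5
sum k=0..0:
  [0] +1/12 = 1/12
S = 1/12
C² = P²·S² = 1/10 ; C = +0.316228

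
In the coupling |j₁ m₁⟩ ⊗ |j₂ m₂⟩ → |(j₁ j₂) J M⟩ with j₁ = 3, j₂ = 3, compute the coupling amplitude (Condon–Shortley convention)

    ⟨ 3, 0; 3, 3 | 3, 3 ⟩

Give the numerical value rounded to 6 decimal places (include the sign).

triangle: 3!·3!·3!/10! = 216/3628800
(j±m)!: 3!·3!·6!·0!·6!·0! = 18662400
prefactor² = (2J+1)·Δ·N² = 7776
  k=3: −1/(3!·0!·0!·3!·3!·0!) = -1/216
Σ = -1/216  ⇒  CG² = 7776·(-1/216)² = 1/6
CG = −√(1/6) = -0.408248

-0.408248  (= −√(1/6))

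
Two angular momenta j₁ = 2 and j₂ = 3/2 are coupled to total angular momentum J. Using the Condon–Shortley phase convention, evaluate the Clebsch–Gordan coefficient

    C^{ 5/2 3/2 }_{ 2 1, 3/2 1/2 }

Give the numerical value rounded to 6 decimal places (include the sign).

√[6·1!3!2!/7! · 3!1!2!1!4!1!] = √(144/35)
  +(−1)^0/∏(0,1,1,2,2,0)! = 1/4  (running 1/4)
  +(−1)^1/∏(1,0,0,1,3,1)! = -1/6  (running 1/12)
⟨..|..⟩ = √(144/35)·(1/12) = +0.169031

+0.169031  (= +√(1/35))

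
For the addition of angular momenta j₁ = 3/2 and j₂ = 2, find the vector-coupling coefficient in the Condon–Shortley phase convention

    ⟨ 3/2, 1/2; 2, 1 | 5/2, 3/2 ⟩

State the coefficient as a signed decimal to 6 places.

−√(1/35) = -0.169031

triangle: 1!*2!*3!/7! = 12/5040
(j±m)!: 2!*1!*3!*1!*4!*1! = 288
prefactor² = (2J+1)*Δ*N² = 144/35
  k=0: +1/(0!*1!*1!*3!*1!*0!) = 1/6
  k=1: −1/(1!*0!*0!*2!*2!*1!) = -1/4
Σ = -1/12  ⇒  CG² = 144/35*(-1/12)² = 1/35
CG = −√(1/35) = -0.169031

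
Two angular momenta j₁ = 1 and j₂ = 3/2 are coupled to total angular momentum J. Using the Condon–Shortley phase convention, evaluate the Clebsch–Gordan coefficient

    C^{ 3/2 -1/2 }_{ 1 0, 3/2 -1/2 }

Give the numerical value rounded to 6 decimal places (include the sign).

+√(1/15) = +0.258199

√[4·1!1!2!/5! · 1!1!1!2!1!2!] = √(4/15)
  +(−1)^0/∏(0,1,1,1,0,1)! = 1  (running 1)
  +(−1)^1/∏(1,0,0,0,1,2)! = -1/2  (running 1/2)
⟨..|..⟩ = √(4/15)·(1/2) = +0.258199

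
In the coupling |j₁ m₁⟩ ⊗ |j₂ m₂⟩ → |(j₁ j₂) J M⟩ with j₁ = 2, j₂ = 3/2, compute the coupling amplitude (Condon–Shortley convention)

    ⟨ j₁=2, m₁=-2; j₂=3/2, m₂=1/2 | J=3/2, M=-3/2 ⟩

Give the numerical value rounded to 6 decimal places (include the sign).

triangle: 2!·2!·1!/6! = 4/720
(j±m)!: 0!·4!·2!·1!·0!·3! = 288
prefactor² = (2J+1)·Δ·N² = 32/5
  k=2: +1/(2!·0!·2!·0!·0!·1!) = 1/4
Σ = 1/4  ⇒  CG² = 32/5·1/4² = 2/5
CG = +√(2/5) = +0.632456

+√(2/5) = +0.632456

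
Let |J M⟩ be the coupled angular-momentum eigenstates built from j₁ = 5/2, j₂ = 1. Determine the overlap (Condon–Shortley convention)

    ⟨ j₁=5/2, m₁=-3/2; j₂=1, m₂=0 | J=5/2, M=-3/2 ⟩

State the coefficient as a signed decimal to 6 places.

triangle: 1!*4!*1!/7! = 24/5040
(j±m)!: 1!*4!*1!*1!*1!*4! = 576
prefactor² = (2J+1)*Δ*N² = 576/35
  k=0: +1/(0!*1!*4!*1!*0!*0!) = 1/24
  k=1: −1/(1!*0!*3!*0!*1!*1!) = -1/6
Σ = -1/8  ⇒  CG² = 576/35*(-1/8)² = 9/35
CG = −√(9/35) = -0.507093

-0.507093  (= −√(9/35))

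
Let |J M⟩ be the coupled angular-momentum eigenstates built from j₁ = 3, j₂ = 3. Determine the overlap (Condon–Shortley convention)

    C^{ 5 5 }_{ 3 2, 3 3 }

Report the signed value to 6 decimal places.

-0.707107

j₁+j₂−J=1  J+j₁−j₂=5  J−j₁+j₂=5  j₁+j₂+J+1=12
(j₁±m₁, j₂±m₂, J±M) = (5,1,6,0,10,0)
P² = 103680000
sum k=1..1:
  [1] −1/14400 = -1/14400
S = -1/14400
C² = P²·S² = 1/2 ; C = -0.707107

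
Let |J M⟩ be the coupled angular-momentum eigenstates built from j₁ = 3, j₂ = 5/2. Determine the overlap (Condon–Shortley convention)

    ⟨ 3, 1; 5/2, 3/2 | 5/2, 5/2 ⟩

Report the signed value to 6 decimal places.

+√(2/7) = +0.534522

j₁+j₂−J=3  J+j₁−j₂=3  J−j₁+j₂=2  j₁+j₂+J+1=9
(j₁±m₁, j₂±m₂, J±M) = (4,2,4,1,5,0)
P² = 1152/7
sum k=2..2:
  [2] +1/24 = 1/24
S = 1/24
C² = P²·S² = 2/7 ; C = +0.534522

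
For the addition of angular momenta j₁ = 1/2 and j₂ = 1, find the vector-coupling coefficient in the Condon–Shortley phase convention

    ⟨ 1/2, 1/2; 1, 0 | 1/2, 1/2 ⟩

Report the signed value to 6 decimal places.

+√(1/3) = +0.577350

j₁+j₂−J=1  J+j₁−j₂=0  J−j₁+j₂=1  j₁+j₂+J+1=3
(j₁±m₁, j₂±m₂, J±M) = (1,0,1,1,1,0)
P² = 1/3
sum k=0..0:
  [0] +1/1 = 1
S = 1
C² = P²·S² = 1/3 ; C = +0.577350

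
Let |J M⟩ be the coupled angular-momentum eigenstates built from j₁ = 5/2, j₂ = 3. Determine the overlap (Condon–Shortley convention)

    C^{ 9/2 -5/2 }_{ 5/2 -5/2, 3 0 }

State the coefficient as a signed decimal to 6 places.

j₁+j₂−J=1  J+j₁−j₂=4  J−j₁+j₂=5  j₁+j₂+J+1=11
(j₁±m₁, j₂±m₂, J±M) = (0,5,3,3,2,7)
P² = 345600/11
sum k=1..1:
  [1] −1/288 = -1/288
S = -1/288
C² = P²·S² = 25/66 ; C = -0.615457

-0.615457  (= −√(25/66))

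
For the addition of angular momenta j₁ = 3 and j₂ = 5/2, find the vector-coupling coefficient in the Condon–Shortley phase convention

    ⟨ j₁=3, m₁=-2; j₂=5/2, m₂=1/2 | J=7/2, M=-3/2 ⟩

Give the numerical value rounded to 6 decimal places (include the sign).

j₁+j₂−J=2  J+j₁−j₂=4  J−j₁+j₂=3  j₁+j₂+J+1=10
(j₁±m₁, j₂±m₂, J±M) = (1,5,3,2,2,5)
P² = 1536/7
sum k=1..2:
  [1] −1/48 = -1/48
  [2] +1/24 = 1/24
S = 1/48
C² = P²·S² = 2/21 ; C = +0.308607

+0.308607  (= +√(2/21))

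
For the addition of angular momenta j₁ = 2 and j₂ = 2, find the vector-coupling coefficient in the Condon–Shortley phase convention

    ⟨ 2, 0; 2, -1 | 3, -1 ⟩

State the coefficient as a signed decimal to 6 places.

+√(1/5) ≈ +0.447214

j₁+j₂−J=1  J+j₁−j₂=3  J−j₁+j₂=3  j₁+j₂+J+1=8
(j₁±m₁, j₂±m₂, J±M) = (2,2,1,3,2,4)
P² = 36/5
sum k=0..1:
  [0] +1/4 = 1/4
  [1] −1/12 = -1/12
S = 1/6
C² = P²·S² = 1/5 ; C = +0.447214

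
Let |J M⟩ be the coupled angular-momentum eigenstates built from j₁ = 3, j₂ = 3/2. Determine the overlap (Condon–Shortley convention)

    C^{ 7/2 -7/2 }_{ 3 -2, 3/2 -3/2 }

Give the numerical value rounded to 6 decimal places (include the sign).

j₁+j₂−J=1  J+j₁−j₂=5  J−j₁+j₂=2  j₁+j₂+J+1=9
(j₁±m₁, j₂±m₂, J±M) = (1,5,0,3,0,7)
P² = 19200
sum k=0..0:
  [0] +1/240 = 1/240
S = 1/240
C² = P²·S² = 1/3 ; C = +0.577350

+√(1/3) ≈ +0.577350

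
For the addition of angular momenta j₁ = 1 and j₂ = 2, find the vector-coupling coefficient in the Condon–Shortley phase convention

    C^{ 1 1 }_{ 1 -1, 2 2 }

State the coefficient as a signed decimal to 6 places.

√[3·2!0!2!/5! · 0!2!4!0!2!0!] = √(48/5)
  +(−1)^2/∏(2,0,0,2,0,0)! = 1/4  (running 1/4)
⟨..|..⟩ = √(48/5)·(1/4) = +0.774597

+√(3/5) = +0.774597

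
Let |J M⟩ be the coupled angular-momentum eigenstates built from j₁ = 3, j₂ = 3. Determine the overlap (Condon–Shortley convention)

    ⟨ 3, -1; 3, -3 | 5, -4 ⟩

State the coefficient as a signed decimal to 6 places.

triangle: 1!*5!*5!/12! = 14400/479001600
(j±m)!: 2!*4!*0!*6!*1!*9! = 12541132800
prefactor² = (2J+1)*Δ*N² = 4147200
  k=0: +1/(0!*1!*4!*0!*1!*5!) = 1/2880
Σ = 1/2880  ⇒  CG² = 4147200*1/2880² = 1/2
CG = +√(1/2) = +0.707107

+√(1/2) ≈ +0.707107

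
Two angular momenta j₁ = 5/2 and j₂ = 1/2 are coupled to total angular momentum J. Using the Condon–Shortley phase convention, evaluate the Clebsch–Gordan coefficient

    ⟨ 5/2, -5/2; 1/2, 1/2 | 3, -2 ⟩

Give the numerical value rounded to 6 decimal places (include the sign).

+√(1/6) = +0.408248

triangle: 0!*5!*1!/7! = 120/5040
(j±m)!: 0!*5!*1!*0!*1!*5! = 14400
prefactor² = (2J+1)*Δ*N² = 2400
  k=0: +1/(0!*0!*5!*1!*0!*0!) = 1/120
Σ = 1/120  ⇒  CG² = 2400*1/120² = 1/6
CG = +√(1/6) = +0.408248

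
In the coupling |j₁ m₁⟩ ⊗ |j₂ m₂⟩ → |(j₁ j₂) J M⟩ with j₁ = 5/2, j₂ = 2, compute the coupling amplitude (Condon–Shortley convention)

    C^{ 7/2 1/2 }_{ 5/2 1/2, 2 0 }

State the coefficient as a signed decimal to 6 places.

+0.195180

j₁+j₂−J=1  J+j₁−j₂=4  J−j₁+j₂=3  j₁+j₂+J+1=9
(j₁±m₁, j₂±m₂, J±M) = (3,2,2,2,4,3)
P² = 768/35
sum k=0..1:
  [0] +1/8 = 1/8
  [1] −1/12 = -1/12
S = 1/24
C² = P²·S² = 4/105 ; C = +0.195180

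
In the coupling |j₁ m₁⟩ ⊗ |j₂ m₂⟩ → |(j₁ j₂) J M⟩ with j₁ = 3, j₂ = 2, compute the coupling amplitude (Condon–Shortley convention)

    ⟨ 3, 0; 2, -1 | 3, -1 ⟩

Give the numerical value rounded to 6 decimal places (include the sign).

√[7·2!4!2!/9! · 3!3!1!3!2!4!] = √(96/5)
  +(−1)^0/∏(0,2,3,1,1,1)! = 1/12  (running 1/12)
  +(−1)^1/∏(1,1,2,0,2,2)! = -1/8  (running -1/24)
⟨..|..⟩ = √(96/5)·(-1/24) = -0.182574

-0.182574  (= −√(1/30))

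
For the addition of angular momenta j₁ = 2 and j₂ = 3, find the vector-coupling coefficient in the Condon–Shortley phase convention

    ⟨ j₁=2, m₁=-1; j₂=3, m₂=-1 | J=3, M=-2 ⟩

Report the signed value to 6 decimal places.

-0.500000

triangle: 2!·2!·4!/9! = 96/362880
(j±m)!: 1!·3!·2!·4!·1!·5! = 34560
prefactor² = (2J+1)·Δ·N² = 64
  k=1: −1/(1!·1!·2!·1!·0!·3!) = -1/12
  k=2: +1/(2!·0!·1!·0!·1!·4!) = 1/48
Σ = -1/16  ⇒  CG² = 64·(-1/16)² = 1/4
CG = −√(1/4) = -0.500000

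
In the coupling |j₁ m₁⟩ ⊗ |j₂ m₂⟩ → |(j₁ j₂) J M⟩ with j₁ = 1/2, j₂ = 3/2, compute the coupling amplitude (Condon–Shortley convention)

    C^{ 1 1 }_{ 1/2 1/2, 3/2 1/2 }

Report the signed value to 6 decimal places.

j₁+j₂−J=1  J+j₁−j₂=0  J−j₁+j₂=2  j₁+j₂+J+1=4
(j₁±m₁, j₂±m₂, J±M) = (1,0,2,1,2,0)
P² = 1
sum k=0..0:
  [0] +1/2 = 1/2
S = 1/2
C² = P²·S² = 1/4 ; C = +0.500000

+√(1/4) ≈ +0.500000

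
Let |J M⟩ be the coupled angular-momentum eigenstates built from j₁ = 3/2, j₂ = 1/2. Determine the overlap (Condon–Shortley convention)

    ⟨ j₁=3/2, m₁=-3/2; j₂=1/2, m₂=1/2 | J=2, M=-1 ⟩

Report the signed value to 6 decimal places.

+√(1/4) = +0.500000

j₁+j₂−J=0  J+j₁−j₂=3  J−j₁+j₂=1  j₁+j₂+J+1=5
(j₁±m₁, j₂±m₂, J±M) = (0,3,1,0,1,3)
P² = 9
sum k=0..0:
  [0] +1/6 = 1/6
S = 1/6
C² = P²·S² = 1/4 ; C = +0.500000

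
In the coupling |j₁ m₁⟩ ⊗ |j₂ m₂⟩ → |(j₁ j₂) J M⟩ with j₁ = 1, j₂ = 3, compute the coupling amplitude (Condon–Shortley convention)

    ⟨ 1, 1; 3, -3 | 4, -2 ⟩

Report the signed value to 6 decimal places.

+√(1/28) ≈ +0.188982

√[9·0!2!6!/9! · 2!0!0!6!2!6!] = √(518400/7)
  +(−1)^0/∏(0,0,0,0,2,6)! = 1/1440  (running 1/1440)
⟨..|..⟩ = √(518400/7)·(1/1440) = +0.188982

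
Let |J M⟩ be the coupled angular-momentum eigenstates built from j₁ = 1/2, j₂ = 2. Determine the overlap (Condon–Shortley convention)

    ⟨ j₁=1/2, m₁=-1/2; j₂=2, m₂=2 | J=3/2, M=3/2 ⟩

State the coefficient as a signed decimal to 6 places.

-0.894427

triangle: 1!×0!×3!/5! = 6/120
(j±m)!: 0!×1!×4!×0!×3!×0! = 144
prefactor² = (2J+1)×Δ×N² = 144/5
  k=1: −1/(1!×0!×0!×3!×0!×0!) = -1/6
Σ = -1/6  ⇒  CG² = 144/5×(-1/6)² = 4/5
CG = −√(4/5) = -0.894427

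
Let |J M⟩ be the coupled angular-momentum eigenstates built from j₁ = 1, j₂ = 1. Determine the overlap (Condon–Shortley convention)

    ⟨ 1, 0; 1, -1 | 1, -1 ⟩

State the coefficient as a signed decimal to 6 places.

+√(1/2) = +0.707107

triangle: 1!×1!×1!/4! = 1/24
(j±m)!: 1!×1!×0!×2!×0!×2! = 4
prefactor² = (2J+1)×Δ×N² = 1/2
  k=0: +1/(0!×1!×1!×0!×0!×1!) = 1
Σ = 1  ⇒  CG² = 1/2×1² = 1/2
CG = +√(1/2) = +0.707107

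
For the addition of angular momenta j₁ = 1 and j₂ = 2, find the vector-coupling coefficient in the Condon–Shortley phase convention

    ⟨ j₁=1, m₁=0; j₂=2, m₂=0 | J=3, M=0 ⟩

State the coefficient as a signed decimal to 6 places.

+0.774597  (= +√(3/5))

j₁+j₂−J=0  J+j₁−j₂=2  J−j₁+j₂=4  j₁+j₂+J+1=7
(j₁±m₁, j₂±m₂, J±M) = (1,1,2,2,3,3)
P² = 48/5
sum k=0..0:
  [0] +1/4 = 1/4
S = 1/4
C² = P²·S² = 3/5 ; C = +0.774597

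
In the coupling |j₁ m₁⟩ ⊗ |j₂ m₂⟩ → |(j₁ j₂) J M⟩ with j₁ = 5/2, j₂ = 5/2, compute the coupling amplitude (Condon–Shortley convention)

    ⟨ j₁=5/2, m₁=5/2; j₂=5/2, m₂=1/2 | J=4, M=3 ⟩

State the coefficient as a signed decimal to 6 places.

+0.707107

√[9·1!4!4!/10! · 5!0!3!2!7!1!] = √(10368)
  +(−1)^0/∏(0,1,0,3,4,1)! = 1/144  (running 1/144)
⟨..|..⟩ = √(10368)·(1/144) = +0.707107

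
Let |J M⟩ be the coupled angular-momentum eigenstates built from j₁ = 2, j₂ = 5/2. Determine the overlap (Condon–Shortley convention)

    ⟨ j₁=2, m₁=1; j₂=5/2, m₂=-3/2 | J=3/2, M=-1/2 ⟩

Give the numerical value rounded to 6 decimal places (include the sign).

-0.138013  (= −√(2/105))

j₁+j₂−J=3  J+j₁−j₂=1  J−j₁+j₂=2  j₁+j₂+J+1=7
(j₁±m₁, j₂±m₂, J±M) = (3,1,1,4,1,2)
P² = 96/35
sum k=0..1:
  [0] +1/6 = 1/6
  [1] −1/4 = -1/4
S = -1/12
C² = P²·S² = 2/105 ; C = -0.138013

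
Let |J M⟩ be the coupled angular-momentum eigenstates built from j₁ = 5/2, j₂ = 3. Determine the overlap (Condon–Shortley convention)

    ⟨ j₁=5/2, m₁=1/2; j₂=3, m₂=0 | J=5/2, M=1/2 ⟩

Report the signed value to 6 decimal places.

-0.276026  (= −√(8/105))

j₁+j₂−J=3  J+j₁−j₂=2  J−j₁+j₂=3  j₁+j₂+J+1=9
(j₁±m₁, j₂±m₂, J±M) = (3,2,3,3,3,2)
P² = 216/35
sum k=0..2:
  [0] +1/72 = 1/72
  [1] −1/4 = -1/4
  [2] +1/8 = 1/8
S = -1/9
C² = P²·S² = 8/105 ; C = -0.276026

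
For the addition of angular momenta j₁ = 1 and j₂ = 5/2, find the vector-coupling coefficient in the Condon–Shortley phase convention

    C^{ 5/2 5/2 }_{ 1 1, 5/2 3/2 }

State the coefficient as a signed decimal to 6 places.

√[6·1!1!4!/7! · 2!0!4!1!5!0!] = √(1152/7)
  +(−1)^0/∏(0,1,0,4,1,0)! = 1/24  (running 1/24)
⟨..|..⟩ = √(1152/7)·(1/24) = +0.534522

+√(2/7) ≈ +0.534522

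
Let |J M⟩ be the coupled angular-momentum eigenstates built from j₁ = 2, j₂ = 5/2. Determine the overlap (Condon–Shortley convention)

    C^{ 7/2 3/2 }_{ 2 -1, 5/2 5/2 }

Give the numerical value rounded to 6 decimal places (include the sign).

-0.487950

j₁+j₂−J=1  J+j₁−j₂=3  J−j₁+j₂=4  j₁+j₂+J+1=9
(j₁±m₁, j₂±m₂, J±M) = (1,3,5,0,5,2)
P² = 3840/7
sum k=1..1:
  [1] −1/48 = -1/48
S = -1/48
C² = P²·S² = 5/21 ; C = -0.487950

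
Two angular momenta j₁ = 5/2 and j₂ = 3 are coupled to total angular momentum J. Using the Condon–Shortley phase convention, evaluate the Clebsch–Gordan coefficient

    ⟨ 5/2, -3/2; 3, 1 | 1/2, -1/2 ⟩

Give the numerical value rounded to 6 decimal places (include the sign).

√[2·5!0!1!/7! · 1!4!4!2!0!1!] = √(384/7)
  +(−1)^4/∏(4,1,0,0,0,1)! = 1/24  (running 1/24)
⟨..|..⟩ = √(384/7)·(1/24) = +0.308607

+0.308607  (= +√(2/21))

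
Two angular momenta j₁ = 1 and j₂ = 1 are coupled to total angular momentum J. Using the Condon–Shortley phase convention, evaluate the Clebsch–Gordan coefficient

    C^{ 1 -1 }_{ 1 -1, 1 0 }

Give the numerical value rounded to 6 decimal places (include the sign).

−√(1/2) = -0.707107

triangle: 1!*1!*1!/4! = 1/24
(j±m)!: 0!*2!*1!*1!*0!*2! = 4
prefactor² = (2J+1)*Δ*N² = 1/2
  k=1: −1/(1!*0!*1!*0!*0!*1!) = -1
Σ = -1  ⇒  CG² = 1/2*(-1)² = 1/2
CG = −√(1/2) = -0.707107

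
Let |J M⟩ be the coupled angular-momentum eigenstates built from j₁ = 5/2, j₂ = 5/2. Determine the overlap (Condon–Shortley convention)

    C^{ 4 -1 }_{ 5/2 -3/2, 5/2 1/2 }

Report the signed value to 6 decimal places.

−√(5/14) ≈ -0.597614

triangle: 1!·4!·4!/10! = 576/3628800
(j±m)!: 1!·4!·3!·2!·3!·5! = 207360
prefactor² = (2J+1)·Δ·N² = 10368/35
  k=0: +1/(0!·1!·4!·3!·0!·1!) = 1/144
  k=1: −1/(1!·0!·3!·2!·1!·2!) = -1/24
Σ = -5/144  ⇒  CG² = 10368/35·(-5/144)² = 5/14
CG = −√(5/14) = -0.597614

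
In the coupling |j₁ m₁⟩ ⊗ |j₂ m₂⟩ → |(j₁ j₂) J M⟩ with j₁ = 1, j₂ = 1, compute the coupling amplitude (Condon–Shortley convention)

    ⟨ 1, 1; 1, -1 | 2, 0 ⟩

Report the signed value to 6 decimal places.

+0.408248  (= +√(1/6))

j₁+j₂−J=0  J+j₁−j₂=2  J−j₁+j₂=2  j₁+j₂+J+1=5
(j₁±m₁, j₂±m₂, J±M) = (2,0,0,2,2,2)
P² = 8/3
sum k=0..0:
  [0] +1/4 = 1/4
S = 1/4
C² = P²·S² = 1/6 ; C = +0.408248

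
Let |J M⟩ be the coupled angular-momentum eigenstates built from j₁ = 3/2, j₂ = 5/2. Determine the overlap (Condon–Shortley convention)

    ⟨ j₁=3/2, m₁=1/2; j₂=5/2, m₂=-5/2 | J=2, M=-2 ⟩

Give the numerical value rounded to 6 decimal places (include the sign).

triangle: 2!·1!·3!/7! = 12/5040
(j±m)!: 2!·1!·0!·5!·0!·4! = 5760
prefactor² = (2J+1)·Δ·N² = 480/7
  k=0: +1/(0!·2!·1!·0!·0!·3!) = 1/12
Σ = 1/12  ⇒  CG² = 480/7·1/12² = 10/21
CG = +√(10/21) = +0.690066

+0.690066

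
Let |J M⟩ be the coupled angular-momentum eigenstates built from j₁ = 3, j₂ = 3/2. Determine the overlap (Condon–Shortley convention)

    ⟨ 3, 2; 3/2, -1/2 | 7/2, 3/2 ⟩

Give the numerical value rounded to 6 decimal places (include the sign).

triangle: 1!·5!·2!/9! = 240/362880
(j±m)!: 5!·1!·1!·2!·5!·2! = 57600
prefactor² = (2J+1)·Δ·N² = 6400/21
  k=0: +1/(0!·1!·1!·1!·4!·1!) = 1/24
  k=1: −1/(1!·0!·0!·0!·5!·2!) = -1/240
Σ = 3/80  ⇒  CG² = 6400/21·3/80² = 3/7
CG = +√(3/7) = +0.654654

+√(3/7) ≈ +0.654654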